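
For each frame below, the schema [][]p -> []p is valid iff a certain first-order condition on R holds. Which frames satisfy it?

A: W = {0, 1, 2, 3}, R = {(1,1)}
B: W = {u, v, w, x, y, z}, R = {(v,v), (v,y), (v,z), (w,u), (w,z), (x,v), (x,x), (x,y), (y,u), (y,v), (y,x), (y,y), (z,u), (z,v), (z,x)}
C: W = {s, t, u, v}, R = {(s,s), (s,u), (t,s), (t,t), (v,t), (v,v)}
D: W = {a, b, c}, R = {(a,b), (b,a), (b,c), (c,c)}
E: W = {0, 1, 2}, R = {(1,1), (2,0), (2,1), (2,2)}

The schema corresponds to density: forall x forall y (Rxy -> exists z (Rxz & Rzy)).
A: ✓.
B: fails — Rzu but no t with Rzt and Rtu.
C: ✓.
D: fails — Rab but no z with Raz and Rzb.
E: ✓.

A, C, E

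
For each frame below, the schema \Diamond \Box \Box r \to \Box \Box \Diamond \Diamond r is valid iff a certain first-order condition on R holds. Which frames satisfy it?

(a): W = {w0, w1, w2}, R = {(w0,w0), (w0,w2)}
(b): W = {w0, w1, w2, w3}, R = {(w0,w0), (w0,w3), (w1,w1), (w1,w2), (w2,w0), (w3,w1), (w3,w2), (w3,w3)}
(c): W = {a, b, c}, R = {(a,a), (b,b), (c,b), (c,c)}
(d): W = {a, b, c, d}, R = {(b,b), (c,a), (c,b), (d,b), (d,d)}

This is the axiom for a generalized confluence (Geach) condition; its first-order frame correspondent is \forall x \forall y \forall z ((xRy \wedge x R^2 z) \to \exists w (y R^2 w \wedge z R^2 w)).
(a): fails — w0Rw0, w0R²w2 but no w with w0R²w and w2R²w.
(b): condition met.
(c): condition met.
(d): fails — cRa, cR²b but no w with aR²w and bR²w.
Valid on: (b), (c).

(b), (c)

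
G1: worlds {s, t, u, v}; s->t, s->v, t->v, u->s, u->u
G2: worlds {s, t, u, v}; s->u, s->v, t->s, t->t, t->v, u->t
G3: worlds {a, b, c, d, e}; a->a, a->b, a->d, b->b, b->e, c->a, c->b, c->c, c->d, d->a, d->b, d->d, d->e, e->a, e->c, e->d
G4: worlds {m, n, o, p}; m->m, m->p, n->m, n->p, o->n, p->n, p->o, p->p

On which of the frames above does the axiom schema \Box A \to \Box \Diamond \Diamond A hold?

G3, G4

Frame correspondent (Sahlqvist): \forall x \forall z (xRz \to \exists w (xRw \wedge z R^2 w)) — i.e. a generalized confluence (Geach) condition.
G1: fails — sRt but no w with sRw and tR²w.
G2: fails — sRv but no w with sRw and vR²w.
G3: satisfies the condition.
G4: satisfies the condition.
Valid on: G3, G4.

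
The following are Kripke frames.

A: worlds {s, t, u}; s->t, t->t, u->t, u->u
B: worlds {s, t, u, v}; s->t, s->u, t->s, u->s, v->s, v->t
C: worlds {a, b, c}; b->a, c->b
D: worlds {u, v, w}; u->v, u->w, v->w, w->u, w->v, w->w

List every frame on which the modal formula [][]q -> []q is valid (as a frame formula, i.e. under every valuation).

This is the axiom for density; its first-order frame correspondent is forall x forall y (Rxy -> exists z (Rxz & Rzy)).
A: condition met.
B: fails — Rus but no z with Ruz and Rzs.
C: fails — Rba but no z with Rbz and Rza.
D: condition met.

A, D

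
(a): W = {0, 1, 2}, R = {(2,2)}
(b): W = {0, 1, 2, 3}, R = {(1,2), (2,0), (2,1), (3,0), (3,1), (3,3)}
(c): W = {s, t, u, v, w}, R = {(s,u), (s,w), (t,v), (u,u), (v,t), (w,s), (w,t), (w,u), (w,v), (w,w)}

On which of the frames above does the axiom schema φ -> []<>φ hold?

(a)

The schema corresponds to symmetry: forall x forall y (Rxy -> Ryx).
(a): satisfies the condition.
(b): fails — R31 but not R13.
(c): fails — Rwt but not Rtw.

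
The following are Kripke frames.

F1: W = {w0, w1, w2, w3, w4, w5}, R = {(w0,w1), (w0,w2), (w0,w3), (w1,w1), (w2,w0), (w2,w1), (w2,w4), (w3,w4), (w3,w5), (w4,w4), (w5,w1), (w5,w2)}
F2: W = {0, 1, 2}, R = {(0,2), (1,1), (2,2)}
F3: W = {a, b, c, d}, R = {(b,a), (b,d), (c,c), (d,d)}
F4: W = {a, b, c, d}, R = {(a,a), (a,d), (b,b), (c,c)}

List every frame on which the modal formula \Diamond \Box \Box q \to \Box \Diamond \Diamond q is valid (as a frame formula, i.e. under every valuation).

Frame correspondent (Sahlqvist): \forall x \forall y \forall z ((xRy \wedge xRz) \to \exists w (y R^2 w \wedge z R^2 w)) — i.e. a generalized confluence (Geach) condition.
F1: fails — w2Rw1, w2Rw4 but no w with w1R²w and w4R²w.
F2: ✓.
F3: fails — bRa, bRa but no w with aR²w and aR²w.
F4: fails — aRa, aRd but no w with aR²w and dR²w.

F2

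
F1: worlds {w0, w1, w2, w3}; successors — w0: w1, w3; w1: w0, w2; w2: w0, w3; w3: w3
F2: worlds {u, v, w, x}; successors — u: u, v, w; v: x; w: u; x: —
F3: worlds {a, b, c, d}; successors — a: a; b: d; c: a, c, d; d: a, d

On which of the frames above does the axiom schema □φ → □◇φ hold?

F3

This is the axiom for a generalized confluence (Geach) condition; its first-order frame correspondent is ∀x ∀z (xRz → ∃w (xRw ∧ zRw)).
F1: fails — w0Rw1 but no w with w0Rw and w1Rw.
F2: fails — uRv but no t with uRt and vRt.
F3: satisfies the condition.
Valid on: F3.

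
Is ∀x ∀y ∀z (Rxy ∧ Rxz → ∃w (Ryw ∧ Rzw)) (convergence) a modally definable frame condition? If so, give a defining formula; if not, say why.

Yes, by ◇□q → □◇q

This is a Sahlqvist condition; the .2 axiom ◇□q → □◇q defines it.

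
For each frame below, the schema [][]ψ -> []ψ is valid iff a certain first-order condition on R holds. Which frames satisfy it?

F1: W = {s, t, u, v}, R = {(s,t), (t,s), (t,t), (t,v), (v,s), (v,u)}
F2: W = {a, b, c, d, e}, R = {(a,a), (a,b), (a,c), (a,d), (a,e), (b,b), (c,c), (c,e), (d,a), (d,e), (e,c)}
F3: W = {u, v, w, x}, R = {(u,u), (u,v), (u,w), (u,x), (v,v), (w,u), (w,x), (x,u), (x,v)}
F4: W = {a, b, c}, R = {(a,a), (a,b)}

F2, F3, F4

Frame correspondent (Sahlqvist): forall x forall y (Rxy -> exists z (Rxz & Rzy)) — i.e. density.
F1: fails — Rvu but no z with Rvz and Rzu.
F2: holds.
F3: holds.
F4: holds.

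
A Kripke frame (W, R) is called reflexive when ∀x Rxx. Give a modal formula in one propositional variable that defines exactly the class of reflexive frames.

A defining formula is □q → q (the T axiom).
Suppose □q→q is valid. At any x set V(q)={w : Rxw}. Then □q holds at x, so q holds at x, i.e. Rxx.

□q → q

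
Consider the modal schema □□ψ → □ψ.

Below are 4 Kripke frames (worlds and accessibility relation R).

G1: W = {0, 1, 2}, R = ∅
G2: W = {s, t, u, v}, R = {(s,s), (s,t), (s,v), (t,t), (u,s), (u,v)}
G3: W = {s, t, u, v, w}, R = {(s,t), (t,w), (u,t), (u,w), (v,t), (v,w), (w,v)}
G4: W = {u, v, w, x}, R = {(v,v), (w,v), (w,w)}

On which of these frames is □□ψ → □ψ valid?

Frame correspondent (Sahlqvist): ∀x ∀y (Rxy → ∃z (Rxz ∧ Rzy)) — i.e. density.
G1: ✓.
G2: ✓.
G3: fails — Rut but no z with Ruz and Rzt.
G4: ✓.

G1, G2, G4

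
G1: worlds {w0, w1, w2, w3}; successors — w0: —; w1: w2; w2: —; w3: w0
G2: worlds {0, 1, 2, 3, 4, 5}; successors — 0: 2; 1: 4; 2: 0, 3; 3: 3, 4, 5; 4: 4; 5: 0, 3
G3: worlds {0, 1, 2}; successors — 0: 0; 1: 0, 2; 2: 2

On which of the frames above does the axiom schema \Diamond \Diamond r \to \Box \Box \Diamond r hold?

This is the axiom for a generalized confluence (Geach) condition; its first-order frame correspondent is \forall x \forall y \forall z ((x R^2 y \wedge x R^2 z) \to \exists w (y = w \wedge zRw)).
G1: holds.
G2: fails — 0R²0, 0R²0 but no w with 0=w and 0Rw.
G3: fails — 1R²0, 1R²2 but no w with 0=w and 2Rw.

G1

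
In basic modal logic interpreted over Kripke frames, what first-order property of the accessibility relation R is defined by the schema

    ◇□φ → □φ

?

This schema is equivalent to the 5 axiom ◇φ → □◇φ.
Its frame correspondent is the Euclidean property — ∀x ∀y ∀z (Rxy ∧ Rxz → Ryz).

The Euclidean property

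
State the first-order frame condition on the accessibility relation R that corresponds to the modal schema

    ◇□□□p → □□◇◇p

∀x ∀y ∀z ((xRy ∧ xR²z) → ∃w (yR³w ∧ zR²w))

This is a Sahlqvist (Geach-type) schema ◇^1□^3p → □^2◇^2p.
Minimal-valuation argument: fix x; take any y with xR^1y and any z with xR^2z. Set V(p) to the set of worlds R-reachable from y in exactly 3 steps. Then □^3p holds at y, so the antecedent holds at x; validity forces ◇^2p at z, giving a w with zR^2w and yR^3w.
First-order correspondent: ∀x ∀y ∀z ((xRy ∧ xR²z) → ∃w (yR³w ∧ zR²w)).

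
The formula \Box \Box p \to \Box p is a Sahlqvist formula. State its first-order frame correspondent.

density

This schema is the C4 axiom.
Its frame correspondent is density — \forall x \forall y (Rxy \to \exists z (Rxz \wedge Rzy)).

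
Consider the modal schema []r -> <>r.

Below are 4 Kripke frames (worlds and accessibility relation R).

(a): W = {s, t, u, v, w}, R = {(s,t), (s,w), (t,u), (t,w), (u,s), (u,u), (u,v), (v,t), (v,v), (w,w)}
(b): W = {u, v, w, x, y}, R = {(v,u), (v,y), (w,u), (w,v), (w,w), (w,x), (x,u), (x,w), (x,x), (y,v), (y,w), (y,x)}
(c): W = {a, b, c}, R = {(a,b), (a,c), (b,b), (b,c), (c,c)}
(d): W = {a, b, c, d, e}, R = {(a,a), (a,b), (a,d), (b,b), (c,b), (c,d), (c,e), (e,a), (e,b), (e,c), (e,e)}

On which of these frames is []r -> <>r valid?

(a), (c)

The schema corresponds to seriality: forall x exists y Rxy.
(a): holds.
(b): fails — world u has no successor.
(c): holds.
(d): fails — world d has no successor.
Valid on: (a), (c).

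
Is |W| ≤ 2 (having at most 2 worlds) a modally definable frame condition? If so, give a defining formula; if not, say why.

Not definable by any modal formula

Any modally definable frame class is closed under disjoint unions.
Any modal formula valid on each of 3 disjoint one-world frames is valid on their disjoint union (validity is preserved under disjoint unions). Each one-world frame has |W|=1≤2, but the union has |W|=3.
So the class is not modally definable.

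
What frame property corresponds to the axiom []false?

□⊥ is valid iff no world has any successor (otherwise □⊥ fails at any world with one).
Conversely, any frame satisfying forall x forall y ~Rxy validates the schema.
So the correspondent is emptiness of R.

emptiness of R: forall x forall y ~Rxy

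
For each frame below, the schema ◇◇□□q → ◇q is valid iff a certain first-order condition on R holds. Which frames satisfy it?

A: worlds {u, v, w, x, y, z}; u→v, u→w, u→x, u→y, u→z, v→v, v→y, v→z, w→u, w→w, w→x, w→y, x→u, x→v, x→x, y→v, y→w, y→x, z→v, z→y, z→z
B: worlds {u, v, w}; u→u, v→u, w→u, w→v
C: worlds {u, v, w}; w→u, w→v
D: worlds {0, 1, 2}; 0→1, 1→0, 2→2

This is the axiom for a generalized confluence (Geach) condition; its first-order frame correspondent is ∀x ∀y (xR²y → ∃w (yR²w ∧ xRw)).
A: satisfies the condition.
B: satisfies the condition.
C: satisfies the condition.
D: fails — 0R²0 but no w with 0R²w and 0Rw.
Valid on: A, B, C.

A, B, C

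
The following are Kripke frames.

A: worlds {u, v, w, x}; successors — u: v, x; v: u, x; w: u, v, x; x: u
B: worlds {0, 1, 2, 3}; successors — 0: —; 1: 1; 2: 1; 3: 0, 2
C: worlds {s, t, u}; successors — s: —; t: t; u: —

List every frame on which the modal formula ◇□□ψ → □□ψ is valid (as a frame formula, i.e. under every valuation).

C

The schema corresponds to a generalized confluence (Geach) condition: ∀x ∀y ∀z ((xRy ∧ xR²z) → ∃w (yR²w ∧ z = w)).
A: fails — uRx, uR²u but no t with xR²t and u=t.
B: fails — 3R0, 3R²1 but no w with 0R²w and 1=w.
C: satisfies the condition.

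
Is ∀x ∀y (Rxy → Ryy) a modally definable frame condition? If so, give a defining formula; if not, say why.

The condition is shift-reflexivity. A defining modal formula is □(□p → p).
Suppose □(□p→p) is valid. Take Rxy and set V(p)={w : Ryw}. Then at y, □p holds; since □(□p→p) at x, □p→p at y, so p at y, i.e. Ryy.

Yes — defined by □(□p → p)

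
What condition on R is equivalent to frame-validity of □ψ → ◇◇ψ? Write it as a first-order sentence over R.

This is a Sahlqvist (Geach-type) schema ◇^0□^1ψ → □^0◇^2ψ.
First-order correspondent: ∀x ∃w (xRw ∧ xR²w).

∀x ∃w (xRw ∧ xR²w)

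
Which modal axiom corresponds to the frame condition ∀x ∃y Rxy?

This is seriality; the standard corresponding axiom is D: □r → ◇r.
Suppose □r→◇r is valid. At any x set V(r)=W. Then □r at x, so ◇r at x, so x has a successor.

□r → ◇r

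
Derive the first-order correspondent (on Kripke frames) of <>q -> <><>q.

forall x forall y (xRy -> exists w (y = w & x R^2 w))

This is a Sahlqvist (Geach-type) schema ◇^1□^0q → □^0◇^2q.
Minimal-valuation argument: fix x; take any y with xR^1y and any z with xR^0z. Set V(q) to the set of worlds R-reachable from y in exactly 0 steps. Then □^0q holds at y, so the antecedent holds at x; validity forces ◇^2q at z, giving a w with zR^2w and yR^0w.
First-order correspondent: forall x forall y (xRy -> exists w (y = w & x R^2 w)).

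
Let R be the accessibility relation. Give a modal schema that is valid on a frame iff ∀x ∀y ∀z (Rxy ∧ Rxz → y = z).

◇ψ → □ψ

A defining formula is ◇ψ → □ψ (the CD axiom).
Suppose ◇ψ→□ψ is valid. Take Rxy, Rxz and set V(ψ)={y}. Then ◇ψ at x, so □ψ at x, so ψ at z, i.e. z=y.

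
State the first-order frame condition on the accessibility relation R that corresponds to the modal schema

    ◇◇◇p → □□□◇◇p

This is a Sahlqvist (Geach-type) schema ◇^3□^0p → □^3◇^2p.
Minimal-valuation argument: fix x; take any y with xR^3y and any z with xR^3z. Set V(p) to the set of worlds R-reachable from y in exactly 0 steps. Then □^0p holds at y, so the antecedent holds at x; validity forces ◇^2p at z, giving a w with zR^2w and yR^0w.
First-order correspondent: ∀x ∀y ∀z ((xR³y ∧ xR³z) → ∃w (y = w ∧ zR²w)).

∀x ∀y ∀z ((xR³y ∧ xR³z) → ∃w (y = w ∧ zR²w))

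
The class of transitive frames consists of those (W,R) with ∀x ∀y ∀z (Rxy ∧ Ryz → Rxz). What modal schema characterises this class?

A defining formula is □p → □□p (the 4 axiom).
Suppose □p→□□p is valid. Take Rxy, Ryz and set V(p)={w : Rxw}. Then □p at x, so □□p at x, so □p at y, so p at z, i.e. Rxz.

□p → □□p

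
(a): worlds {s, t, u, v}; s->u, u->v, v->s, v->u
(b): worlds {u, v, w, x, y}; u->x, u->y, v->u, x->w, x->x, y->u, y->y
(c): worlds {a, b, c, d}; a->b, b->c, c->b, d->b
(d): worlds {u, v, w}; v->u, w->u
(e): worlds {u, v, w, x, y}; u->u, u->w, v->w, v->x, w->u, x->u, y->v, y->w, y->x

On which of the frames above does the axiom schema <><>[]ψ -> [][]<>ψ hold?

Frame correspondent (Sahlqvist): forall x forall y forall z ((x R^2 y & x R^2 z) -> exists w (yRw & zRw)) — i.e. a generalized confluence (Geach) condition.
(a): fails — uR²s, uR²u but no w with sRw and uRw.
(b): fails — uR²u, uR²w but no t with uRt and wRt.
(c): holds.
(d): holds.
(e): holds.

(c), (d), (e)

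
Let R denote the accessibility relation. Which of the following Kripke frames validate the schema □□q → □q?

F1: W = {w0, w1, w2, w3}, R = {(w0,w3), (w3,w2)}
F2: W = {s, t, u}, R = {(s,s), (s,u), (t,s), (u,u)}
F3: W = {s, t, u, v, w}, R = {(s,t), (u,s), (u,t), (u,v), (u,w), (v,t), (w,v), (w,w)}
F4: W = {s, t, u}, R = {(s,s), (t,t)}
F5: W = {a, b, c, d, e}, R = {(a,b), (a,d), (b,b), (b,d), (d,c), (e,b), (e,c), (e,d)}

This is the axiom for density; its first-order frame correspondent is ∀x ∀y (Rxy → ∃z (Rxz ∧ Rzy)).
F1: fails — Rw3w2 but no z with Rw3z and Rzw2.
F2: condition met.
F3: fails — Rus but no z with Ruz and Rzs.
F4: condition met.
F5: fails — Rdc but no z with Rdz and Rzc.

F2, F4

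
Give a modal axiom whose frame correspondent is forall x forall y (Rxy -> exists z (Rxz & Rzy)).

This is density; the standard corresponding axiom is C4: □□ψ → □ψ.
Suppose □□ψ→□ψ is valid. Take Rxy and set V(ψ)={w : xR²w}. Then □□ψ at x, so □ψ at x, so ψ at y, i.e. ∃z(Rxz∧Rzy).

□□ψ → □ψ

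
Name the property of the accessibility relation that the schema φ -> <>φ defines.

reflexivity: forall x Rxx

Equivalently (dual form): □φ → φ.
Suppose □φ→φ is valid. At any x set V(φ)={w : Rxw}. Then □φ holds at x, so φ holds at x, i.e. Rxx.
Conversely, on a frame with reflexivity the schema holds at every world under every valuation.
So the correspondent is reflexivity.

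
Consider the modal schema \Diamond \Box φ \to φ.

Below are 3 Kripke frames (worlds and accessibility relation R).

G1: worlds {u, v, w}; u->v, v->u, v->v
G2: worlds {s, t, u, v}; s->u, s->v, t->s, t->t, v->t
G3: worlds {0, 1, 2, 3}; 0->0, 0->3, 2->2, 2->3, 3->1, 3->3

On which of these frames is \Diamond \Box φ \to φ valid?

G1

The schema corresponds to symmetry: \forall x \forall y (Rxy \to Ryx).
G1: satisfies the condition.
G2: fails — Rvt but not Rtv.
G3: fails — R31 but not R13.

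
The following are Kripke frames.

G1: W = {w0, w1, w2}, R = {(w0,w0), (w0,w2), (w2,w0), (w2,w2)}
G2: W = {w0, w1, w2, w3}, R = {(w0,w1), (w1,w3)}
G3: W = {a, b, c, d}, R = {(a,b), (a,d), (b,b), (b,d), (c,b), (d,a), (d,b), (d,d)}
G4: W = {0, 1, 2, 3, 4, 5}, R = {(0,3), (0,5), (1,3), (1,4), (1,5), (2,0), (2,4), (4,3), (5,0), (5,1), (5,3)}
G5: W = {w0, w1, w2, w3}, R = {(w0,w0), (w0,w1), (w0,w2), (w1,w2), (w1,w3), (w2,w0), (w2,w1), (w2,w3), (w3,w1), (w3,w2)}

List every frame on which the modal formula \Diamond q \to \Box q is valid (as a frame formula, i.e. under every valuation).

The schema corresponds to partial functionality: \forall x \forall y \forall z (Rxy \wedge Rxz \to y = z).
G1: fails — w0 sees both w0 and w2.
G2: ✓.
G3: fails — a sees both b and d.
G4: fails — 0 sees both 3 and 5.
G5: fails — w0 sees both w0 and w1.
Valid on: G2.

G2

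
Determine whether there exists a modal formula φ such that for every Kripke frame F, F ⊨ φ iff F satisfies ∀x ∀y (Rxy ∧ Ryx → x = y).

If a class were modally definable it would be closed under surjective bounded morphisms (Goldblatt–Thomason).
The 8-cycle (worlds a,b,c,d,e,f,g,h with a→b→c→d→e→f→g→h→a) is antisymmetric. Sending even-indexed worlds to s and odd-indexed worlds to t is a surjective bounded morphism onto the two-world frame with s↔t, which is not antisymmetric.
So the class is not modally definable.

No — not modally definable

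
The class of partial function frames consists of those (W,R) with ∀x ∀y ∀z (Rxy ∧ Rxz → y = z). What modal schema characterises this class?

The condition is partial functionality. The CD schema ◇s → □s defines it.
Suppose ◇s→□s is valid. Take Rxy, Rxz and set V(s)={y}. Then ◇s at x, so □s at x, so s at z, i.e. z=y.

◇s → □s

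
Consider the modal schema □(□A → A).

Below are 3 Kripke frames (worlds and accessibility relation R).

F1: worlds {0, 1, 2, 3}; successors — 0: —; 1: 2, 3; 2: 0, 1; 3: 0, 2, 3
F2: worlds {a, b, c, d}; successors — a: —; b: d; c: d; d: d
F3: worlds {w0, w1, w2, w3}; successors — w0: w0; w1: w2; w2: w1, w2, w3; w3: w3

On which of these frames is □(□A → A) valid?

F2

Frame correspondent (Sahlqvist): ∀x ∀y (Rxy → Ryy) — i.e. shift-reflexivity.
F1: fails — R32 but not R22.
F2: satisfies the condition.
F3: fails — Rw2w1 but not Rw1w1.
Valid on: F2.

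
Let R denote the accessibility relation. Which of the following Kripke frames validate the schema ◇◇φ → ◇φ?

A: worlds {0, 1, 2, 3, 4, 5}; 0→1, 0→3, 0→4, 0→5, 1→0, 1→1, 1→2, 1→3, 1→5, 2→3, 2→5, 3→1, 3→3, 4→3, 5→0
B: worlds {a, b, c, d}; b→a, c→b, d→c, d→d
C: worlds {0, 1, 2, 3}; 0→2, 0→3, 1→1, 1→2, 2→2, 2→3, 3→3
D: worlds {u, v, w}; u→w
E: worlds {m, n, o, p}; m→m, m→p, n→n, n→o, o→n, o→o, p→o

Frame correspondent (Sahlqvist): ∀x ∀y ∀z (Rxy ∧ Ryz → Rxz) — i.e. transitivity.
A: fails — R10 and R04 but not R14.
B: fails — Rcb and Rba but not Rca.
C: fails — R12 and R23 but not R13.
D: satisfies the condition.
E: fails — Rpo and Ron but not Rpn.
Valid on: D.

D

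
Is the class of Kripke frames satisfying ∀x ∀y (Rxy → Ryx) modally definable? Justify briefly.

The condition is symmetry. A defining modal formula is r → □◇r.
Suppose r→□◇r is valid. Take Rxy and set V(r)={x}. Then r at x, so □◇r at x, so ◇r at y, so some z with Ryz has r; z=x, i.e. Ryx.

Definable; r → □◇r defines it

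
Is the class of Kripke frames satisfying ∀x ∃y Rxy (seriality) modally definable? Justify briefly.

Definable; □q → ◇q defines it

Yes: it is seriality, defined by the D schema □q → ◇q.
Suppose □q→◇q is valid. At any x set V(q)=W. Then □q at x, so ◇q at x, so x has a successor.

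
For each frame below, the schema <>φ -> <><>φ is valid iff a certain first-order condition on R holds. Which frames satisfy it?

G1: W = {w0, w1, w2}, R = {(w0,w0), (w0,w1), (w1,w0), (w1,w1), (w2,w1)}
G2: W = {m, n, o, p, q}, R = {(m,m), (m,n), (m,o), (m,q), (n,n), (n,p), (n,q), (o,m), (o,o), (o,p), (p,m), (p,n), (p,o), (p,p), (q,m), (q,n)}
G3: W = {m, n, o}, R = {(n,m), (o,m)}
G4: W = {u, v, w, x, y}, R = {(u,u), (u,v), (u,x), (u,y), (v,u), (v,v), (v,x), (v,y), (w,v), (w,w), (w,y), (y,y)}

G1, G2, G4

This is the axiom for a generalized confluence (Geach) condition; its first-order frame correspondent is forall x forall y (xRy -> exists w (y = w & x R^2 w)).
G1: holds.
G2: holds.
G3: fails — nRm but no w with m=w and nR²w.
G4: holds.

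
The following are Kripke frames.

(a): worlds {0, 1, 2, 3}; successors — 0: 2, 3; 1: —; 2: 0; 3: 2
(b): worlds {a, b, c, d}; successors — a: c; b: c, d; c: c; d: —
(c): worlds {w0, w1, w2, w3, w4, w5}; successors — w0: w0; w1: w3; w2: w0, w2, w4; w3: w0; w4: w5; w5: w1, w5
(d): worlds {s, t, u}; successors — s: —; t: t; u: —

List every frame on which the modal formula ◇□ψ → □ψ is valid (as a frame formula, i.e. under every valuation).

The schema corresponds to the Euclidean property: ∀x ∀y ∀z (Rxy ∧ Rxz → Ryz).
(a): fails — R03 and R03 but not R33.
(b): fails — Rbc and Rbd but not Rcd.
(c): fails — Rw1w3 and Rw1w3 but not Rw3w3.
(d): satisfies the condition.
Valid on: (d).

(d)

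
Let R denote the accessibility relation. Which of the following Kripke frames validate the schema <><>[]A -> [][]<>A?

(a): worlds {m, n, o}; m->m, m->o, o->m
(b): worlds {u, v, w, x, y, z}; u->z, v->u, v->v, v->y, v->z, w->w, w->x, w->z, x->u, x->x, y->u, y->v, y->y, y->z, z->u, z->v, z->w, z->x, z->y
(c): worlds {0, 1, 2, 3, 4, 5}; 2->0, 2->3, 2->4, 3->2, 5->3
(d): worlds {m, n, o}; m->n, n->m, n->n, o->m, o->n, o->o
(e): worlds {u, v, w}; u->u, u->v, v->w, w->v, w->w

(a), (d)

Frame correspondent (Sahlqvist): forall x forall y forall z ((x R^2 y & x R^2 z) -> exists w (yRw & zRw)) — i.e. a generalized confluence (Geach) condition.
(a): ✓.
(b): fails — uR²u, uR²x but no t with uRt and xRt.
(c): fails — 3R²0, 3R²0 but no w with 0Rw and 0Rw.
(d): ✓.
(e): fails — uR²u, uR²v but no t with uRt and vRt.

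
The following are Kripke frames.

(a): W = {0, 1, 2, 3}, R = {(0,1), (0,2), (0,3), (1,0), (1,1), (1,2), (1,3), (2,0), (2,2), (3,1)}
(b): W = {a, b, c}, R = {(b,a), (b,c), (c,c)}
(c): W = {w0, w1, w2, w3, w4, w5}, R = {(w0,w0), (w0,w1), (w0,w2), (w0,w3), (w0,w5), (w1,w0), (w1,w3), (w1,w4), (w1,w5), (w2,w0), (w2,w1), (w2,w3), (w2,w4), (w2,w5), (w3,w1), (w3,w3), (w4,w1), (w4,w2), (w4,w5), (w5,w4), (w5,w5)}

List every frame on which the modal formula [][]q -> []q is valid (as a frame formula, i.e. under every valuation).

Frame correspondent (Sahlqvist): forall x forall y (Rxy -> exists z (Rxz & Rzy)) — i.e. density.
(a): ✓.
(b): fails — Rba but no z with Rbz and Rza.
(c): fails — Rw4w2 but no z with Rw4z and Rzw2.

(a)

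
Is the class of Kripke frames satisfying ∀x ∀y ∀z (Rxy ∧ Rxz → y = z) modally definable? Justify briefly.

Yes: it is partial functionality, defined by the CD schema ◇q → □q.

Yes — defined by ◇q → □q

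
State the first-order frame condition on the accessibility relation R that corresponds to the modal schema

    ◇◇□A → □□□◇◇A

∀x ∀y ∀z ((xR²y ∧ xR³z) → ∃w (yRw ∧ zR²w))

This is a Sahlqvist (Geach-type) schema ◇^2□^1A → □^3◇^2A.
Minimal-valuation argument: fix x; take any y with xR^2y and any z with xR^3z. Set V(A) to the set of worlds R-reachable from y in exactly 1 step. Then □^1A holds at y, so the antecedent holds at x; validity forces ◇^2A at z, giving a w with zR^2w and yR^1w.
First-order correspondent: ∀x ∀y ∀z ((xR²y ∧ xR³z) → ∃w (yRw ∧ zR²w)).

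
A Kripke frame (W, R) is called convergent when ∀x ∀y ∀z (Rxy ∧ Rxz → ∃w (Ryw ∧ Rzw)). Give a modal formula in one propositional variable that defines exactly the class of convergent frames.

This is convergence; the standard corresponding axiom is .2: ◇□p → □◇p.
Suppose ◇□p→□◇p is valid. Take Rxy, Rxz and set V(p)={w : Ryw}. Then □p at y so ◇□p at x, so □◇p at x, so ◇p at z, giving w with Rzw and Ryw.

◇□p → □◇p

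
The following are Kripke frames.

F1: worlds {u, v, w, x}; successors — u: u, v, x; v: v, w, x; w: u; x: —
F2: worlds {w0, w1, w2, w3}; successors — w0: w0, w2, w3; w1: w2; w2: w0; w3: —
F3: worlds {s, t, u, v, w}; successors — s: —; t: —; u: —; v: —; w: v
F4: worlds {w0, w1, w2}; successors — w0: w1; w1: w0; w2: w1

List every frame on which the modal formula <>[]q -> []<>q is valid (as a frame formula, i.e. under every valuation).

F4

Frame correspondent (Sahlqvist): forall x forall y forall z (Rxy & Rxz -> exists w (Ryw & Rzw)) — i.e. convergence.
F1: fails — Ruv and Rux but v and x have no common successor.
F2: fails — Rw0w2 and Rw0w3 but w2 and w3 have no common successor.
F3: fails — Rwv and Rwv but v and v have no common successor.
F4: holds.
Valid on: F4.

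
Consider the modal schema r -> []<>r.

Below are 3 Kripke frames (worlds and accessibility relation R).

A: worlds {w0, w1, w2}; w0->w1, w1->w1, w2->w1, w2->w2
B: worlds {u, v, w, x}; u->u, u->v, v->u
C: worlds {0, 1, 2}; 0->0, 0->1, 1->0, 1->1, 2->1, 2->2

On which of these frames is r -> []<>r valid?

B

This is the axiom for symmetry; its first-order frame correspondent is forall x forall y (Rxy -> Ryx).
A: fails — Rw0w1 but not Rw1w0.
B: condition met.
C: fails — R21 but not R12.
Valid on: B.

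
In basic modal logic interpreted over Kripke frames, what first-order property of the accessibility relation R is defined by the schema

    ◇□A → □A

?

Equivalently (dual form): ◇A → □◇A.
Suppose ◇A→□◇A is valid. Take Rxy, Rxz and set V(A)={y}. Then ◇A at x, so □◇A at x, so ◇A at z, so some w with Rzw has A; w=y, i.e. Rzy. By symmetry of the argument, Ryz.
Conversely, on a frame with the Euclidean property the schema holds at every world under every valuation.
So the correspondent is the Euclidean property.

the Euclidean property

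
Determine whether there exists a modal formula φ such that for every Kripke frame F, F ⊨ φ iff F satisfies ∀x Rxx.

This is a Sahlqvist condition; the T axiom □p → p defines it.
Suppose □p→p is valid. At any x set V(p)={w : Rxw}. Then □p holds at x, so p holds at x, i.e. Rxx.

Yes — defined by □p → p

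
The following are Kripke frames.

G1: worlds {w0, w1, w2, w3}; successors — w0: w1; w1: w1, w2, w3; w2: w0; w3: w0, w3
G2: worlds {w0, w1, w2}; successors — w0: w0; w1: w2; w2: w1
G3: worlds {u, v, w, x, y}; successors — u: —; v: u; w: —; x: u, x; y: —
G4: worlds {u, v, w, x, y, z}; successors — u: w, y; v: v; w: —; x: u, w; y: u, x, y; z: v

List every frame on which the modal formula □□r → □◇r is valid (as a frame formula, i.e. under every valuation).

G1, G2

The schema corresponds to a generalized confluence (Geach) condition: ∀x ∀z (xRz → ∃w (xR²w ∧ zRw)).
G1: ✓.
G2: ✓.
G3: fails — vRu but no t with vR²t and uRt.
G4: fails — uRw but no t with uR²t and wRt.
Valid on: G1, G2.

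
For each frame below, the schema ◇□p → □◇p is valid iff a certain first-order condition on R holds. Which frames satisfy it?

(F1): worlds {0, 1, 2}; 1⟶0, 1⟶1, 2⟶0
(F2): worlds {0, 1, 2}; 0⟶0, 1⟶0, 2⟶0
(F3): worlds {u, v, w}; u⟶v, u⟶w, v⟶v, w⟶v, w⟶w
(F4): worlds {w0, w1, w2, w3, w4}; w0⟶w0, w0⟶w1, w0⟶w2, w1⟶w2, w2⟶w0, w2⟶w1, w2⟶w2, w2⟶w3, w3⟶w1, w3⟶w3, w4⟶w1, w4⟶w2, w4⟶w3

This is the axiom for convergence; its first-order frame correspondent is ∀x ∀y ∀z (Rxy ∧ Rxz → ∃w (Ryw ∧ Rzw)).
(F1): fails — R10 and R10 but 0 and 0 have no common successor.
(F2): condition met.
(F3): condition met.
(F4): fails — Rw2w1 and Rw2w3 but w1 and w3 have no common successor.
Valid on: (F2), (F3).

(F2), (F3)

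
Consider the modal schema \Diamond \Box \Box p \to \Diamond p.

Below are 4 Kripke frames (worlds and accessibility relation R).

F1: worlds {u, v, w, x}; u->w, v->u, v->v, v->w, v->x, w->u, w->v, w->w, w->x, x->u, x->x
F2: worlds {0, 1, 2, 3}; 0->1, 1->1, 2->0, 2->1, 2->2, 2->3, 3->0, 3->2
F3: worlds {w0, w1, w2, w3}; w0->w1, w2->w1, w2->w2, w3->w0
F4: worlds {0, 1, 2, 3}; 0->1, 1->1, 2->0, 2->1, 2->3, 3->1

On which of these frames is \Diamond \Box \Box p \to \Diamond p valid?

The schema corresponds to a generalized confluence (Geach) condition: \forall x \forall y (xRy \to \exists w (y R^2 w \wedge xRw)).
F1: satisfies the condition.
F2: fails — 3R0 but no w with 0R²w and 3Rw.
F3: fails — w0Rw1 but no w with w1R²w and w0Rw.
F4: satisfies the condition.
Valid on: F1, F4.

F1, F4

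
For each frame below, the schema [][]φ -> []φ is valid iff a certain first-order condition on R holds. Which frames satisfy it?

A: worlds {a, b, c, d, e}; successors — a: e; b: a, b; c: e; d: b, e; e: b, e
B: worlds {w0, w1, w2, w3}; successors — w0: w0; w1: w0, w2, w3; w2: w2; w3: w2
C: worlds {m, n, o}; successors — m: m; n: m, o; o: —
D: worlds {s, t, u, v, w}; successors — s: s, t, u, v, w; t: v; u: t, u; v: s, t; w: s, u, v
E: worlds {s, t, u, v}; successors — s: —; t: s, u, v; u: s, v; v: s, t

A

Frame correspondent (Sahlqvist): forall x forall y (Rxy -> exists z (Rxz & Rzy)) — i.e. density.
A: ✓.
B: fails — Rw1w3 but no z with Rw1z and Rzw3.
C: fails — Rno but no z with Rnz and Rzo.
D: fails — Rtv but no z with Rtz and Rzv.
E: fails — Ruv but no z with Ruz and Rzv.
Valid on: A.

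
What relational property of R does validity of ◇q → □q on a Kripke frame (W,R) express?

partial functionality: ∀x ∀y ∀z (Rxy ∧ Rxz → y = z)

Suppose ◇q→□q is valid. Take Rxy, Rxz and set V(q)={y}. Then ◇q at x, so □q at x, so q at z, i.e. z=y.
The converse is a direct semantic check.
So the correspondent is partial functionality.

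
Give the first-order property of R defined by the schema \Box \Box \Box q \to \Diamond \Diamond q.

\forall x \exists w (x R^3 w \wedge x R^2 w)

This is a Sahlqvist (Geach-type) schema ◇^0□^3q → □^0◇^2q.
Minimal-valuation argument: fix x; take any y with xR^0y and any z with xR^0z. Set V(q) to the set of worlds R-reachable from y in exactly 3 steps. Then □^3q holds at y, so the antecedent holds at x; validity forces ◇^2q at z, giving a w with zR^2w and yR^3w.
First-order correspondent: \forall x \exists w (x R^3 w \wedge x R^2 w).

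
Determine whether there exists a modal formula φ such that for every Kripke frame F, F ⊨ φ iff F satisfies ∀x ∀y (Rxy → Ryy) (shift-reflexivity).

Yes, by □(□p → p)

This is a Sahlqvist condition; the T□ axiom □(□p → p) defines it.
Suppose □(□p→p) is valid. Take Rxy and set V(p)={w : Ryw}. Then at y, □p holds; since □(□p→p) at x, □p→p at y, so p at y, i.e. Ryy.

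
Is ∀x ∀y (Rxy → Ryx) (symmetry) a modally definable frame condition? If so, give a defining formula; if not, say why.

Yes, by p → □◇p

The condition is symmetry. A defining modal formula is p → □◇p.
Suppose p→□◇p is valid. Take Rxy and set V(p)={x}. Then p at x, so □◇p at x, so ◇p at y, so some z with Ryz has p; z=x, i.e. Ryx.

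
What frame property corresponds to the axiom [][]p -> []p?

density

Suppose □□p→□p is valid. Take Rxy and set V(p)={w : xR²w}. Then □□p at x, so □p at x, so p at y, i.e. ∃z(Rxz∧Rzy).
Conversely, any frame satisfying forall x forall y (Rxy -> exists z (Rxz & Rzy)) validates the schema.
Frame condition: forall x forall y (Rxy -> exists z (Rxz & Rzy)).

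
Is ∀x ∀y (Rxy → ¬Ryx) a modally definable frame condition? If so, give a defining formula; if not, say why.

Not definable by any modal formula

Any modally definable frame class is closed under surjective bounded morphisms.
The 4-cycle (worlds 0,1,2,3 with 0→1→2→3→0) is asymmetric. Mapping every world to a single reflexive point • is a surjective bounded morphism, and the reflexive point is not asymmetric (R•• but asymmetry requires ¬R••).
Hence asymmetry is not modally definable.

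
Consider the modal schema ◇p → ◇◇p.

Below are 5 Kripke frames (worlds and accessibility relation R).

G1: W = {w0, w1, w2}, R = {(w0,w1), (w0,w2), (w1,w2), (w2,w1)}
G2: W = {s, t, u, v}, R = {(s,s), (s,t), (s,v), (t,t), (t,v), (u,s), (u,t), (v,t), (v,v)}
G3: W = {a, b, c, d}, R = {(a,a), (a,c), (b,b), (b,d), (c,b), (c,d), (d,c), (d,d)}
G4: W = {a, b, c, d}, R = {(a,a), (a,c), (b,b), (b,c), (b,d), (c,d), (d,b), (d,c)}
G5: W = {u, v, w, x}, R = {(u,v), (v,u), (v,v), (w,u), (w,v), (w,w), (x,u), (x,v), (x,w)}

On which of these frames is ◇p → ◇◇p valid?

G2, G3, G5

This is the axiom for a generalized confluence (Geach) condition; its first-order frame correspondent is ∀x ∀y (xRy → ∃w (y = w ∧ xR²w)).
G1: fails — w1Rw2 but no w with w2=w and w1R²w.
G2: ✓.
G3: ✓.
G4: fails — cRd but no w with d=w and cR²w.
G5: ✓.
Valid on: G2, G3, G5.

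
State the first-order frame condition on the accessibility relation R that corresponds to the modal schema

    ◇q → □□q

∀x ∀y ∀z ((xRy ∧ xR²z) → ∃w (y = w ∧ z = w))

This is a Sahlqvist (Geach-type) schema ◇^1□^0q → □^2◇^0q.
First-order correspondent: ∀x ∀y ∀z ((xRy ∧ xR²z) → ∃w (y = w ∧ z = w)).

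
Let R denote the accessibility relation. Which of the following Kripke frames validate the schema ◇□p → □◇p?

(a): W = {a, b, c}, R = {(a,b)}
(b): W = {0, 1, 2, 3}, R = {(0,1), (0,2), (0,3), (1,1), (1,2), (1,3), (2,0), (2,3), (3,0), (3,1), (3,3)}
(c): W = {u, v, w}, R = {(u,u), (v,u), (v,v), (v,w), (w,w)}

(b)

The schema corresponds to convergence: ∀x ∀y ∀z (Rxy ∧ Rxz → ∃w (Ryw ∧ Rzw)).
(a): fails — Rab and Rab but b and b have no common successor.
(b): satisfies the condition.
(c): fails — Rvw and Rvu but w and u have no common successor.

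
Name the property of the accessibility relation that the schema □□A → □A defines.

Density

Suppose □□A→□A is valid. Take Rxy and set V(A)={w : xR²w}. Then □□A at x, so □A at x, so A at y, i.e. ∃z(Rxz∧Rzy).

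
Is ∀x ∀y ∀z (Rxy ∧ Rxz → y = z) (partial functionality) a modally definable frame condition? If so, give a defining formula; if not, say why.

This is a Sahlqvist condition; the CD axiom ◇q → □q defines it.
Suppose ◇q→□q is valid. Take Rxy, Rxz and set V(q)={y}. Then ◇q at x, so □q at x, so q at z, i.e. z=y.

Yes, by ◇q → □q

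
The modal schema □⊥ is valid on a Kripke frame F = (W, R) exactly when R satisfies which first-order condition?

emptiness of R

□⊥ is valid iff no world has any successor (otherwise □⊥ fails at any world with one).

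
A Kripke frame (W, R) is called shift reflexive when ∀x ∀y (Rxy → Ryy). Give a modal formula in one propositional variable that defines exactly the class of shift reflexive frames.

□(□s → s)

A defining formula is □(□s → s) (the T□ axiom).
Suppose □(□s→s) is valid. Take Rxy and set V(s)={w : Ryw}. Then at y, □s holds; since □(□s→s) at x, □s→s at y, so s at y, i.e. Ryy.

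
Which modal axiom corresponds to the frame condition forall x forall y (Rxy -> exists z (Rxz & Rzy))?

□□s → □s

This is density; the standard corresponding axiom is C4: □□s → □s.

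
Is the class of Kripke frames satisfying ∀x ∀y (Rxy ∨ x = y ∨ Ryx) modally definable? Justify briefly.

Modal frame validity is preserved under disjoint unions.
Take 2 disjoint single-world reflexive frames: each is trivially connected, but their disjoint union has 2 worlds with no edge between distinct components, so it is not connected.
Hence connectedness of R is not modally definable.

No — not modally definable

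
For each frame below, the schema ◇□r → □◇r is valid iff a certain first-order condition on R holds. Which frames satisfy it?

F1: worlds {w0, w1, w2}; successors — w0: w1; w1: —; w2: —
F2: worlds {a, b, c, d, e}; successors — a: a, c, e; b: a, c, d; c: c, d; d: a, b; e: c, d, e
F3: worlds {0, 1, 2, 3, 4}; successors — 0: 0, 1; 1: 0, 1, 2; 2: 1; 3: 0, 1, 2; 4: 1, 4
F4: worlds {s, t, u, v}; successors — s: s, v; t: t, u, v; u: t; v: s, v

Frame correspondent (Sahlqvist): ∀x ∀y ∀z (Rxy ∧ Rxz → ∃w (Ryw ∧ Rzw)) — i.e. convergence.
F1: fails — Rw0w1 and Rw0w1 but w1 and w1 have no common successor.
F2: fails — Rbc and Rbd but c and d have no common successor.
F3: satisfies the condition.
F4: fails — Rtv and Rtu but v and u have no common successor.

F3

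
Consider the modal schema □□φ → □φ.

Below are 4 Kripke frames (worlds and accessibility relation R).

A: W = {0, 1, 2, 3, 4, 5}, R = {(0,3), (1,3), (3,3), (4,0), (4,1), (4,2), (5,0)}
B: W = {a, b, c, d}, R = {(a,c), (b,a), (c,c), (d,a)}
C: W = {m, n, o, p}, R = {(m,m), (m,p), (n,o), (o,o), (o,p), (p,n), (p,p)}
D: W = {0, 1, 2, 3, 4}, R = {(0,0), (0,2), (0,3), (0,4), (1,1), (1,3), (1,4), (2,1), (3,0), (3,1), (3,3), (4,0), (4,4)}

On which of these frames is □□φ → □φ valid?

C, D

The schema corresponds to density: ∀x ∀y (Rxy → ∃z (Rxz ∧ Rzy)).
A: fails — R40 but no z with R4z and Rz0.
B: fails — Rba but no z with Rbz and Rza.
C: satisfies the condition.
D: satisfies the condition.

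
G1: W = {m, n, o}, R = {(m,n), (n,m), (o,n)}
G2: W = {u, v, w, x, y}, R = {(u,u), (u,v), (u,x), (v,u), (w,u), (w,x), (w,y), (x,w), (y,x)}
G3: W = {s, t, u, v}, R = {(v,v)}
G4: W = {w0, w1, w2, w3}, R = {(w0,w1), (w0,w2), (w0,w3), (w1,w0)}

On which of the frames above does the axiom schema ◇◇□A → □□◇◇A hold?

This is the axiom for a generalized confluence (Geach) condition; its first-order frame correspondent is ∀x ∀y ∀z ((xR²y ∧ xR²z) → ∃w (yRw ∧ zR²w)).
G1: fails — mR²m, mR²m but no w with mRw and mR²w.
G2: fails — uR²x, uR²v but no t with xRt and vR²t.
G3: holds.
G4: fails — w0R²w0, w0R²w0 but no w with w0Rw and w0R²w.

G3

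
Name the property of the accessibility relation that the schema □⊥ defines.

emptiness of R: ∀x ∀y ¬Rxy

□⊥ is valid iff no world has any successor (otherwise □⊥ fails at any world with one).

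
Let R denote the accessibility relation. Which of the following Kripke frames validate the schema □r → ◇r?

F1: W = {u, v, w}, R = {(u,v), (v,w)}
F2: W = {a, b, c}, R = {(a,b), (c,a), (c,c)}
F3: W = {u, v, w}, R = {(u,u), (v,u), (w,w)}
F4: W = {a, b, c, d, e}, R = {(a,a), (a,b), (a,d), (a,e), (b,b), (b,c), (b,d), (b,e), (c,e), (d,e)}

F3

Frame correspondent (Sahlqvist): ∀x ∃y Rxy — i.e. seriality.
F1: fails — world w has no successor.
F2: fails — world b has no successor.
F3: satisfies the condition.
F4: fails — world e has no successor.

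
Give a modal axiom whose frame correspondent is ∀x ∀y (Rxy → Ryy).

□(□ψ → ψ)

A defining formula is □(□ψ → ψ) (the T□ axiom).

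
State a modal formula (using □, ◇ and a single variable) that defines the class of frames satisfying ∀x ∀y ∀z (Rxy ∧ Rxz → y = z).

The condition is partial functionality. The CD schema ◇q → □q defines it.
Suppose ◇q→□q is valid. Take Rxy, Rxz and set V(q)={y}. Then ◇q at x, so □q at x, so q at z, i.e. z=y.

◇q → □q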